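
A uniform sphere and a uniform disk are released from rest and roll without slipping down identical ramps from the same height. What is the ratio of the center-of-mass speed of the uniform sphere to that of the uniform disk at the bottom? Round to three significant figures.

Each satisfies Mgh = ½(1+k)Mv² with k = I/(MR²), so v ∝ 1/√(1+k).
For the uniform sphere k = 0.4; for the uniform disk k = 0.5.
v₁/v₂ = √((1+k₂)/(1+k₁)) = √(1.5/1.4) ≈ 1.04.

v_ratio ≈ 1.04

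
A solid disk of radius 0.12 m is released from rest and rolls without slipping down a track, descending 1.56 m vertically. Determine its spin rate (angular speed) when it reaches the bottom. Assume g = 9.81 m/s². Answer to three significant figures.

With I = (1/2)MR², the ratio k = I/(MR²) is 0.5.
Since it rolls without slipping, ω = v/R and KE = ½Mv² + ½Iω² = ½(1+k)Mv² = (3/4)Mv².
Energy conservation Mgh = ½(1+k)Mv² gives v = √(2gh/(1+k)) = √(2 × 9.81 × 1.56 / 1.5) = 4.517 m/s.
The angular speed follows from ω = v/R = 4.517/0.12 ≈ 37.6 rad/s.

ω ≈ 37.6 rad/s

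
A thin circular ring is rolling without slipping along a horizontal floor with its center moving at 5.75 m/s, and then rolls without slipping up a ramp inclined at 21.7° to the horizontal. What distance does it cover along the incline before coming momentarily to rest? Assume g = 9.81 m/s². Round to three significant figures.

Here I = MR², so the shape factor k = I/(MR²) = 1.
Rolling without slipping gives ω = v/R, so the total kinetic energy is ½Mv² + ½Iω² = ½(1+k)Mv² = Mv².
Setting this equal to Mgh gives the vertical rise h = (1+k)v₀²/(2g) = 2×5.75²/(2×9.81) = 3.37 m.
The distance along the slope is d = h/sinθ = 3.37/sin21.7° ≈ 9.12 m.

d ≈ 9.12 m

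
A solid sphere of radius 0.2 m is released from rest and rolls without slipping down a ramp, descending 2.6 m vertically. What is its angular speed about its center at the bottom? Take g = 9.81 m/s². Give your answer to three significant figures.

With I = (2/5)MR², the ratio k = I/(MR²) is 0.4.
The rolling condition ω = v/R makes the rotational term ½I(v/R)² = ½kMv², so KE_total = ½(1+k)Mv² = (7/10)Mv².
Energy conservation Mgh = ½(1+k)Mv² gives v = √(2gh/(1+k)) = √(2 × 9.81 × 2.6 / 1.4) = 6.036 m/s.
The angular speed follows from ω = v/R = 6.036/0.2 ≈ 30.2 rad/s.

ω ≈ 30.2 rad/s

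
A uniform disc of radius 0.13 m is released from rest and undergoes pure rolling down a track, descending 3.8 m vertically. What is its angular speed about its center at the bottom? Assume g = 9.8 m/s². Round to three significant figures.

Here I = (1/2)MR², so the shape factor k = I/(MR²) = 0.5.
Pure rolling means v = ωR; then KE = ½Mv² + ½I(v/R)² = ½(1+k)Mv² = (3/4)Mv².
Energy conservation Mgh = ½(1+k)Mv² gives v = √(2gh/(1+k)) = √(2 × 9.8 × 3.8 / 1.5) = 7.047 m/s.
Then ω = v/R = 7.047 / 0.13 ≈ 54.2 rad/s.

ω ≈ 54.2 rad/s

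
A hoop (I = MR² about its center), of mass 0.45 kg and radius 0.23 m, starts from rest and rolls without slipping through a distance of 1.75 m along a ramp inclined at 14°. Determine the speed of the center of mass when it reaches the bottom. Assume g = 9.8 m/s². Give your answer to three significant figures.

v ≈ 2.04 m/s

The moment of inertia is MR², giving k ≡ I/(MR²) = 1.
The rolling condition ω = v/R makes the rotational term ½I(v/R)² = ½kMv², so KE_total = ½(1+k)Mv² = Mv².
The vertical drop is h = L sinθ = 1.75 × sin14° = 0.4234 m.
Energy conservation: Mgh = Mv², so v = √(2gh/(1+k)) = √(2 × 9.8 × 0.4234 / 2) ≈ 2.04 m/s.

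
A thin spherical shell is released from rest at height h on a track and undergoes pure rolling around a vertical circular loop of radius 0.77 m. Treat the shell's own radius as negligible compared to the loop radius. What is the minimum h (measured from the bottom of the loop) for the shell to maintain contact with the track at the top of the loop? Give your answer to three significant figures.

h_min ≈ 2.18 m

For this body I = (2/3)MR², i.e. k = I/(MR²) = 2/3.
At the top, contact is just lost when gravity alone supplies the centripetal force: Mg = Mv_top²/r, i.e. v_top² = gr.
With ω = v/R, the kinetic energy at speed v is ½(1+k)Mv² = (5/6)Mv².
Energy conservation from release (height h) to the top (height 2r): Mgh = Mg(2r) + (5/6)M·gr.
Thus h_min = 2r + (1+k)r/2 = r(2 + 1.667/2) = 0.77 × 2.833 ≈ 2.18 m.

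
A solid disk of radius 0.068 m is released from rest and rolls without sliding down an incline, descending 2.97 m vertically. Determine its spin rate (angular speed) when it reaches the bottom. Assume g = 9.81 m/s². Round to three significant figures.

For this body I = (1/2)MR², i.e. k = I/(MR²) = 0.5.
Rolling without slipping gives ω = v/R, so the total kinetic energy is ½Mv² + ½Iω² = ½(1+k)Mv² = (3/4)Mv².
Energy conservation Mgh = ½(1+k)Mv² gives v = √(2gh/(1+k)) = √(2 × 9.81 × 2.97 / 1.5) = 6.233 m/s.
The angular speed follows from ω = v/R = 6.233/0.068 ≈ 91.7 rad/s.

ω ≈ 91.7 rad/s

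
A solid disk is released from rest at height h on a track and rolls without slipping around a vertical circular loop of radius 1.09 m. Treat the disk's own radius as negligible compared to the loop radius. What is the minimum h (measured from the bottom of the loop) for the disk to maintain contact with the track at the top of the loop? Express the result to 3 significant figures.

h_min ≈ 3.00 m

With I = (1/2)MR², the ratio k = I/(MR²) is 0.5.
At the top, contact is just lost when gravity alone supplies the centripetal force: Mg = Mv_top²/r, i.e. v_top² = gr.
With ω = v/R, the kinetic energy at speed v is ½(1+k)Mv² = (3/4)Mv².
Energy conservation from release (height h) to the top (height 2r): Mgh = Mg(2r) + (3/4)M·gr.
Thus h_min = 2r + (1+k)r/2 = r(2 + 1.5/2) = 1.09 × 2.75 ≈ 3.00 m.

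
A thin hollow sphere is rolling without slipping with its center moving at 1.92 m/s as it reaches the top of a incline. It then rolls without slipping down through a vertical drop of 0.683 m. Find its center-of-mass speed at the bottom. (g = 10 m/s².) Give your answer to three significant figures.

For this body I = (2/3)MR², i.e. k = I/(MR²) = 2/3.
The rolling condition ω = v/R makes the rotational term ½I(v/R)² = ½kMv², so KE_total = ½(1+k)Mv² = (5/6)Mv².
Energy conservation: (5/6)Mv₀² + Mgh = (5/6)Mv², so v² = v₀² + 2gh/(1+k).
v = √(1.92² + 2×10×0.683/1.667) = √11.88 ≈ 3.45 m/s.

v ≈ 3.45 m/s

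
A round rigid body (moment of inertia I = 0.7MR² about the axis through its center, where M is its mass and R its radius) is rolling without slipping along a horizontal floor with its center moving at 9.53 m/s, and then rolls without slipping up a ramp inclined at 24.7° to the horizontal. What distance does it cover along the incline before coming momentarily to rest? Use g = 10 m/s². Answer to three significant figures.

For this body I = 0.7MR², i.e. k = I/(MR²) = 0.7.
Rolling without slipping gives ω = v/R, so the total kinetic energy is ½Mv² + ½Iω² = ½(1+k)Mv² = (17/20)Mv².
Setting this equal to Mgh gives the vertical rise h = (1+k)v₀²/(2g) = 1.7×9.53²/(2×10) = 7.72 m.
Along the incline, d = h/sinθ = 7.72/sin24.7° ≈ 18.5 m.

d ≈ 18.5 m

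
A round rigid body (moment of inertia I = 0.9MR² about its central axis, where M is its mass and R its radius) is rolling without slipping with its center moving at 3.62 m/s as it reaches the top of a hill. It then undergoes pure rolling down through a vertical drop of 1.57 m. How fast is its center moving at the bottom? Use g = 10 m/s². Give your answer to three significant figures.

For this body I = 0.9MR², i.e. k = I/(MR²) = 0.9.
Pure rolling means v = ωR; then KE = ½Mv² + ½I(v/R)² = ½(1+k)Mv² = (19/20)Mv².
Energy conservation: (19/20)Mv₀² + Mgh = (19/20)Mv², so v² = v₀² + 2gh/(1+k).
v = √(3.62² + 2×10×1.57/1.9) = √29.63 ≈ 5.44 m/s.

v ≈ 5.44 m/s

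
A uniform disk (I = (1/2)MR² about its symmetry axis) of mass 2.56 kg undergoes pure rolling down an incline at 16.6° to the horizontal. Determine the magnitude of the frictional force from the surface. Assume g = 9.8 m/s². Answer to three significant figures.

f ≈ 2.39 N

With I = (1/2)MR², the ratio k = I/(MR²) is 0.5.
Along the incline Mg sinθ − f = Ma, and torque about the center fR = Iα = kMR²(a/R) gives f = kMa.
Combining, a = g sinθ/(1+k) and f = kMa = kMg sinθ/(1+k).
f = 0.5 × 2.56 × 9.8 × sin16.6° / 1.5 ≈ 2.39 N.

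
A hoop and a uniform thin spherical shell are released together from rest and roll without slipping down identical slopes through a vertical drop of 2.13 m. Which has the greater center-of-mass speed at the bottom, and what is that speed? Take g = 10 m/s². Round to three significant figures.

For rolling without slipping, Mgh = ½(1+k)Mv² where k = I/(MR²), so v = √(2gh/(1+k)).
Hoop: k = 1, giving v = √(2×10×2.13/2) = 4.615 m/s.
Uniform thin spherical shell: k = 2/3, giving v = √(2×10×2.13/1.667) = 5.056 m/s.
The smaller k wins: the uniform thin spherical shell, at ≈ 5.06 m/s.

the uniform thin spherical shell, at v ≈ 5.06 m/s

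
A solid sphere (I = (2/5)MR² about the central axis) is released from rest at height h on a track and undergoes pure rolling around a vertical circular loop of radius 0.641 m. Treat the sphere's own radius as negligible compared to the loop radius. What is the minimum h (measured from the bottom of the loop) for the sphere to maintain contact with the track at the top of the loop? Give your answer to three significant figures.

The moment of inertia is (2/5)MR², giving k ≡ I/(MR²) = 0.4.
At the top, contact is just lost when gravity alone supplies the centripetal force: Mg = Mv_top²/r, i.e. v_top² = gr.
With ω = v/R, the kinetic energy at speed v is ½(1+k)Mv² = (7/10)Mv².
Energy conservation from release (height h) to the top (height 2r): Mgh = Mg(2r) + (7/10)M·gr.
Thus h_min = 2r + (1+k)r/2 = r(2 + 1.4/2) = 0.641 × 2.7 ≈ 1.73 m.

h_min ≈ 1.73 m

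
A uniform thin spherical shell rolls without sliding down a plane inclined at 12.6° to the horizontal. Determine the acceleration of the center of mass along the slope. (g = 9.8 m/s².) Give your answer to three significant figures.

For this body I = (2/3)MR², i.e. k = I/(MR²) = 2/3.
Along the incline Mg sinθ − f = Ma, and torque about the center fR = Iα = kMR²(a/R) gives f = kMa.
Eliminating f: Mg sinθ = (1+k)Ma, so a = g sinθ/(1+k) = 9.8 × sin12.6° / 1.667 ≈ 1.28 m/s².

a ≈ 1.28 m/s²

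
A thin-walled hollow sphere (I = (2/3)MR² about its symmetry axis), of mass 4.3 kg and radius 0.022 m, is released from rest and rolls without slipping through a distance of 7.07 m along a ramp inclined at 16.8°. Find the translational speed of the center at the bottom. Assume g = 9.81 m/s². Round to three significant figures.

The moment of inertia is (2/3)MR², giving k ≡ I/(MR²) = 2/3.
Since it rolls without slipping, ω = v/R and KE = ½Mv² + ½Iω² = ½(1+k)Mv² = (5/6)Mv².
The vertical drop is h = L sinθ = 7.07 × sin16.8° = 2.043 m.
Setting Mgh = (5/6)Mv² gives v = √(2gh/(1+k)) = √(2·9.81·2.043/1.667) ≈ 4.90 m/s.

v ≈ 4.90 m/s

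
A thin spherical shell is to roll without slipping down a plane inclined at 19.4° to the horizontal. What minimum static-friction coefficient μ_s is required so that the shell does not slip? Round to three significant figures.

μ_min ≈ 0.141

For this body I = (2/3)MR², i.e. k = I/(MR²) = 2/3.
Newton's second law down the slope: Mg sinθ − f = Ma. The torque equation fR = Iα (with α = a/R) gives f = kMa.
These give a = g sinθ/(1+k) and the required friction f = kMg sinθ/(1+k).
With N = Mg cosθ, the no-slip condition f ≤ μN gives μ_min = f/N = k tanθ/(1+k).
μ_min = (2/3) × tan19.4° / 1.667 ≈ 0.141.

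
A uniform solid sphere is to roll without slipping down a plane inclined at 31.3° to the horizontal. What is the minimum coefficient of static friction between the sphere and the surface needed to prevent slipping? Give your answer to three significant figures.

μ_min ≈ 0.174

Here I = (2/5)MR², so the shape factor k = I/(MR²) = 0.4.
Along the incline Mg sinθ − f = Ma, and torque about the center fR = Iα = kMR²(a/R) gives f = kMa.
These give a = g sinθ/(1+k) and the required friction f = kMg sinθ/(1+k).
With N = Mg cosθ, the no-slip condition f ≤ μN gives μ_min = f/N = k tanθ/(1+k).
μ_min = 0.4 × tan31.3° / 1.4 ≈ 0.174.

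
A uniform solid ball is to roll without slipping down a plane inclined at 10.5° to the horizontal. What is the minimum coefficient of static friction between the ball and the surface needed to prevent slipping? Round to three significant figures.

μ_min ≈ 0.0530

Here I = (2/5)MR², so the shape factor k = I/(MR²) = 0.4.
Translational: Mg sinθ − f = Ma. Rotational about the CM: fR = Iα = kMRa, so f = kMa.
These give a = g sinθ/(1+k) and the required friction f = kMg sinθ/(1+k).
With N = Mg cosθ, the no-slip condition f ≤ μN gives μ_min = f/N = k tanθ/(1+k).
μ_min = 0.4 × tan10.5° / 1.4 ≈ 0.0530.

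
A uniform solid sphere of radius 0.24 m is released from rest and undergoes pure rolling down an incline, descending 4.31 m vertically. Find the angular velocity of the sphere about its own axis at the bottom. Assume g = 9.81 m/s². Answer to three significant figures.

ω ≈ 32.4 rad/s

The moment of inertia is (2/5)MR², giving k ≡ I/(MR²) = 0.4.
Pure rolling means v = ωR; then KE = ½Mv² + ½I(v/R)² = ½(1+k)Mv² = (7/10)Mv².
Energy conservation Mgh = ½(1+k)Mv² gives v = √(2gh/(1+k)) = √(2 × 9.81 × 4.31 / 1.4) = 7.772 m/s.
The angular speed follows from ω = v/R = 7.772/0.24 ≈ 32.4 rad/s.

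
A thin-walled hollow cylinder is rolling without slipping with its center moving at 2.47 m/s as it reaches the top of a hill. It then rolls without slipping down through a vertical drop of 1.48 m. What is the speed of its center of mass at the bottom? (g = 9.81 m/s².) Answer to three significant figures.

For this body I = MR², i.e. k = I/(MR²) = 1.
Pure rolling means v = ωR; then KE = ½Mv² + ½I(v/R)² = ½(1+k)Mv² = Mv².
Energy conservation: Mv₀² + Mgh = Mv², so v² = v₀² + 2gh/(1+k).
v = √(2.47² + 2×9.81×1.48/2) = √20.62 ≈ 4.54 m/s.

v ≈ 4.54 m/s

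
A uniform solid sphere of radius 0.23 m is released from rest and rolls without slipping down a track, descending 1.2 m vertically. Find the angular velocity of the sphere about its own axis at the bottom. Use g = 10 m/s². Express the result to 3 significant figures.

ω ≈ 18.0 rad/s

Here I = (2/5)MR², so the shape factor k = I/(MR²) = 0.4.
Rolling without slipping gives ω = v/R, so the total kinetic energy is ½Mv² + ½Iω² = ½(1+k)Mv² = (7/10)Mv².
Energy conservation Mgh = ½(1+k)Mv² gives v = √(2gh/(1+k)) = √(2 × 10 × 1.2 / 1.4) = 4.14 m/s.
Then ω = v/R = 4.14 / 0.23 ≈ 18.0 rad/s.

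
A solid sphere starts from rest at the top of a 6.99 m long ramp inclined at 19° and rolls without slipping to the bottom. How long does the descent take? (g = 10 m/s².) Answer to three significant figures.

t ≈ 2.45 s

For this body I = (2/5)MR², i.e. k = I/(MR²) = 0.4.
Translational: Mg sinθ − f = Ma. Rotational about the CM: fR = Iα = kMRa, so f = kMa.
Hence a = g sinθ/(1+k) = 10×sin19°/1.4 = 2.325 m/s².
Starting from rest, L = ½at², so t = √(2L/a) = √(2×6.99/2.325) ≈ 2.45 s.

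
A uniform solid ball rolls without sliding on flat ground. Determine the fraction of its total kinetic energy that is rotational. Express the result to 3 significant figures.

The moment of inertia is (2/5)MR², giving k ≡ I/(MR²) = 0.4.
With ω = v/R, KE_trans = ½Mv² and KE_rot = ½Iω² = ½kMv², so KE_total = ½(1+k)Mv².
The rotational fraction is therefore k/(1+k) = 0.4/1.4 ≈ 0.286.

fraction ≈ 0.286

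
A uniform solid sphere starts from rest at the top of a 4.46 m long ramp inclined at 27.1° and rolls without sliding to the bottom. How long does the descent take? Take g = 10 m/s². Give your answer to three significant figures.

Here I = (2/5)MR², so the shape factor k = I/(MR²) = 0.4.
Translational: Mg sinθ − f = Ma. Rotational about the CM: fR = Iα = kMRa, so f = kMa.
Hence a = g sinθ/(1+k) = 10×sin27.1°/1.4 = 3.254 m/s².
With constant a from rest, t = √(2L/a) = √(2·4.46/3.254) ≈ 1.66 s.

t ≈ 1.66 s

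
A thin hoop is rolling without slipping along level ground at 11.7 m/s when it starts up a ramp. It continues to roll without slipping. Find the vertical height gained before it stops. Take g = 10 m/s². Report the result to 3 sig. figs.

h ≈ 13.7 m

The moment of inertia is MR², giving k ≡ I/(MR²) = 1.
The rolling condition ω = v/R makes the rotational term ½I(v/R)² = ½kMv², so KE_total = ½(1+k)Mv² = Mv².
All of this converts to potential energy at the highest point: Mv₀² = Mgh.
Thus h = (1+k)v₀²/(2g) = 2 × 11.7² / (2 × 10) ≈ 13.7 m.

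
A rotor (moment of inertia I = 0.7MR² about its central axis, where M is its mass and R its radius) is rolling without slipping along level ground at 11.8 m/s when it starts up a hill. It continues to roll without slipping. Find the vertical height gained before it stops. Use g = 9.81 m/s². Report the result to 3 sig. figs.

Here I = 0.7MR², so the shape factor k = I/(MR²) = 0.7.
Rolling without slipping gives ω = v/R, so the total kinetic energy is ½Mv² + ½Iω² = ½(1+k)Mv² = (17/20)Mv².
At the top the kinetic energy is zero, so (17/20)Mv₀² = Mgh.
Thus h = (1+k)v₀²/(2g) = 1.7 × 11.8² / (2 × 9.81) ≈ 12.1 m.

h ≈ 12.1 m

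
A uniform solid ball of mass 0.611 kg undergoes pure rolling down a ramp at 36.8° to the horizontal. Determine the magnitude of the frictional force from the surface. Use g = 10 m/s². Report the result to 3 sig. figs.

Here I = (2/5)MR², so the shape factor k = I/(MR²) = 0.4.
Newton's second law down the slope: Mg sinθ − f = Ma. The torque equation fR = Iα (with α = a/R) gives f = kMa.
Combining, a = g sinθ/(1+k) and f = kMa = kMg sinθ/(1+k).
f = 0.4 × 0.611 × 10 × sin36.8° / 1.4 ≈ 1.05 N.

f ≈ 1.05 N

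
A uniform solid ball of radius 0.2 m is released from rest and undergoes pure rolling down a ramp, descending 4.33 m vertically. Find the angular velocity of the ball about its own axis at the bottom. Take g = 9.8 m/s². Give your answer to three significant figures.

ω ≈ 38.9 rad/s

Here I = (2/5)MR², so the shape factor k = I/(MR²) = 0.4.
The rolling condition ω = v/R makes the rotational term ½I(v/R)² = ½kMv², so KE_total = ½(1+k)Mv² = (7/10)Mv².
Energy conservation Mgh = ½(1+k)Mv² gives v = √(2gh/(1+k)) = √(2 × 9.8 × 4.33 / 1.4) = 7.786 m/s.
The angular speed follows from ω = v/R = 7.786/0.2 ≈ 38.9 rad/s.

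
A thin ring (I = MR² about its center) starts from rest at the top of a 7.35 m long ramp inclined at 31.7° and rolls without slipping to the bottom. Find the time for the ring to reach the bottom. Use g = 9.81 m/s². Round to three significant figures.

With I = MR², the ratio k = I/(MR²) is 1.
Newton's second law down the slope: Mg sinθ − f = Ma. The torque equation fR = Iα (with α = a/R) gives f = kMa.
Hence a = g sinθ/(1+k) = 9.81×sin31.7°/2 = 2.577 m/s².
Starting from rest, L = ½at², so t = √(2L/a) = √(2×7.35/2.577) ≈ 2.39 s.

t ≈ 2.39 s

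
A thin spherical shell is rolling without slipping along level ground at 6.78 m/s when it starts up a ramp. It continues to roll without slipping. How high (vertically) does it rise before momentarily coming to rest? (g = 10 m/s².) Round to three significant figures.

h ≈ 3.83 m

The moment of inertia is (2/3)MR², giving k ≡ I/(MR²) = 2/3.
Since it rolls without slipping, ω = v/R and KE = ½Mv² + ½Iω² = ½(1+k)Mv² = (5/6)Mv².
All of this converts to potential energy at the highest point: (5/6)Mv₀² = Mgh.
Thus h = (1+k)v₀²/(2g) = 1.667 × 6.78² / (2 × 10) ≈ 3.83 m.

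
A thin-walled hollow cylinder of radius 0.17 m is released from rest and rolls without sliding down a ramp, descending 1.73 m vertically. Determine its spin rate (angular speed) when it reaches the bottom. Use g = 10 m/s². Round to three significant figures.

ω ≈ 24.5 rad/s

For this body I = MR², i.e. k = I/(MR²) = 1.
Since it rolls without slipping, ω = v/R and KE = ½Mv² + ½Iω² = ½(1+k)Mv² = Mv².
Energy conservation Mgh = ½(1+k)Mv² gives v = √(2gh/(1+k)) = √(2 × 10 × 1.73 / 2) = 4.159 m/s.
The angular speed follows from ω = v/R = 4.159/0.17 ≈ 24.5 rad/s.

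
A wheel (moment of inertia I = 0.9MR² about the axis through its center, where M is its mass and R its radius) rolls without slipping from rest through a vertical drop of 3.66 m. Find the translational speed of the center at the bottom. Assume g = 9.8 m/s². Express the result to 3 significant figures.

For this body I = 0.9MR², i.e. k = I/(MR²) = 0.9.
The rolling condition ω = v/R makes the rotational term ½I(v/R)² = ½kMv², so KE_total = ½(1+k)Mv² = (19/20)Mv².
Energy conservation: Mgh = (19/20)Mv², so v = √(2gh/(1+k)) = √(2 × 9.8 × 3.66 / 1.9) ≈ 6.14 m/s.

v ≈ 6.14 m/s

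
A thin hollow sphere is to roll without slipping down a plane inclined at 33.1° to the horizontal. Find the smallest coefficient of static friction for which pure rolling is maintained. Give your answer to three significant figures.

μ_min ≈ 0.261

Here I = (2/3)MR², so the shape factor k = I/(MR²) = 2/3.
Along the incline Mg sinθ − f = Ma, and torque about the center fR = Iα = kMR²(a/R) gives f = kMa.
These give a = g sinθ/(1+k) and the required friction f = kMg sinθ/(1+k).
With N = Mg cosθ, the no-slip condition f ≤ μN gives μ_min = f/N = k tanθ/(1+k).
μ_min = (2/3) × tan33.1° / 1.667 ≈ 0.261.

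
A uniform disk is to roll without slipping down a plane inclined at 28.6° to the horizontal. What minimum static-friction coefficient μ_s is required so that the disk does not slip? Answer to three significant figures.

The moment of inertia is (1/2)MR², giving k ≡ I/(MR²) = 0.5.
Translational: Mg sinθ − f = Ma. Rotational about the CM: fR = Iα = kMRa, so f = kMa.
These give a = g sinθ/(1+k) and the required friction f = kMg sinθ/(1+k).
The normal force is N = Mg cosθ, so μ_min = f/N = k tanθ/(1+k).
μ_min = 0.5 × tan28.6° / 1.5 ≈ 0.182.

μ_min ≈ 0.182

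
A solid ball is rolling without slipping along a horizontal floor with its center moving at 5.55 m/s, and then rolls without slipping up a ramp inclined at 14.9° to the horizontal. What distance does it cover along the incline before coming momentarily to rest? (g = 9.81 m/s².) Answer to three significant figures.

Here I = (2/5)MR², so the shape factor k = I/(MR²) = 0.4.
Rolling without slipping gives ω = v/R, so the total kinetic energy is ½Mv² + ½Iω² = ½(1+k)Mv² = (7/10)Mv².
Setting this equal to Mgh gives the vertical rise h = (1+k)v₀²/(2g) = 1.4×5.55²/(2×9.81) = 2.198 m.
The distance along the slope is d = h/sinθ = 2.198/sin14.9° ≈ 8.55 m.

d ≈ 8.55 m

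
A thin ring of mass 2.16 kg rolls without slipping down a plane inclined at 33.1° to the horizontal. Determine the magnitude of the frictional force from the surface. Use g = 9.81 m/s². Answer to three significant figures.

f ≈ 5.79 N

Here I = MR², so the shape factor k = I/(MR²) = 1.
Along the incline Mg sinθ − f = Ma, and torque about the center fR = Iα = kMR²(a/R) gives f = kMa.
Combining, a = g sinθ/(1+k) and f = kMa = kMg sinθ/(1+k).
f = 1 × 2.16 × 9.81 × sin33.1° / 2 ≈ 5.79 N.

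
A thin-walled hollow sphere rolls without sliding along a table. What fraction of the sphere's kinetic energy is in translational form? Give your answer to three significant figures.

fraction ≈ 0.600

Here I = (2/3)MR², so the shape factor k = I/(MR²) = 2/3.
Since ω = v/R, the translational part is ½Mv² and the rotational part is ½I(v/R)² = ½kMv²; the total is ½(1+k)Mv².
The translational fraction is therefore 1/(1+k) = 1/1.667 ≈ 0.600.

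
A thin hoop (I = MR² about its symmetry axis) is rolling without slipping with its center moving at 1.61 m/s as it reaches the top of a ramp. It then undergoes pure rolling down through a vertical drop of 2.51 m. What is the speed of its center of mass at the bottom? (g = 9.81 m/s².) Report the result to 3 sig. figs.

v ≈ 5.22 m/s

The moment of inertia is MR², giving k ≡ I/(MR²) = 1.
Pure rolling means v = ωR; then KE = ½Mv² + ½I(v/R)² = ½(1+k)Mv² = Mv².
Conserving energy between top and bottom: Mv² = Mv₀² + Mgh, hence v² = v₀² + 2gh/(1+k).
v = √(1.61² + 2×9.81×2.51/2) = √27.22 ≈ 5.22 m/s.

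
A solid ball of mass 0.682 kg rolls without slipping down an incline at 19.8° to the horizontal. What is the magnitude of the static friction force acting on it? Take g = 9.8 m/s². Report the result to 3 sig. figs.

f ≈ 0.647 N

The moment of inertia is (2/5)MR², giving k ≡ I/(MR²) = 0.4.
Translational: Mg sinθ − f = Ma. Rotational about the CM: fR = Iα = kMRa, so f = kMa.
Combining, a = g sinθ/(1+k) and f = kMa = kMg sinθ/(1+k).
f = 0.4 × 0.682 × 9.8 × sin19.8° / 1.4 ≈ 0.647 N.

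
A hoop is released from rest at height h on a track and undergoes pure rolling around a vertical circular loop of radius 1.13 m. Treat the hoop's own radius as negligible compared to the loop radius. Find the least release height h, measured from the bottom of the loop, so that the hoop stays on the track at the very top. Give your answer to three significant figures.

Here I = MR², so the shape factor k = I/(MR²) = 1.
At the top of the loop, the minimum-contact condition is Mg = Mv_top²/r, so v_top² = gr.
With ω = v/R, the kinetic energy at speed v is ½(1+k)Mv² = Mv².
Energy conservation from release (height h) to the top (height 2r): Mgh = Mg(2r) + M·gr.
Thus h_min = 2r + (1+k)r/2 = r(2 + 2/2) = 1.13 × 3 ≈ 3.39 m.

h_min ≈ 3.39 m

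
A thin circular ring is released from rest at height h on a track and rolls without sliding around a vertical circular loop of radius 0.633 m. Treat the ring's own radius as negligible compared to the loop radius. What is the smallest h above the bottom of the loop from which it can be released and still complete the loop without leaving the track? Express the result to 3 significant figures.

h_min ≈ 1.90 m

For this body I = MR², i.e. k = I/(MR²) = 1.
At the top of the loop, the minimum-contact condition is Mg = Mv_top²/r, so v_top² = gr.
With ω = v/R, the kinetic energy at speed v is ½(1+k)Mv² = Mv².
Energy conservation from release (height h) to the top (height 2r): Mgh = Mg(2r) + M·gr.
Thus h_min = 2r + (1+k)r/2 = r(2 + 2/2) = 0.633 × 3 ≈ 1.90 m.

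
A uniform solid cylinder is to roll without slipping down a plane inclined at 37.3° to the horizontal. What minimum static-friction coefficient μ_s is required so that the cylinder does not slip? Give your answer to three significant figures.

μ_min ≈ 0.254

The moment of inertia is (1/2)MR², giving k ≡ I/(MR²) = 0.5.
Translational: Mg sinθ − f = Ma. Rotational about the CM: fR = Iα = kMRa, so f = kMa.
These give a = g sinθ/(1+k) and the required friction f = kMg sinθ/(1+k).
The normal force is N = Mg cosθ, so μ_min = f/N = k tanθ/(1+k).
μ_min = 0.5 × tan37.3° / 1.5 ≈ 0.254.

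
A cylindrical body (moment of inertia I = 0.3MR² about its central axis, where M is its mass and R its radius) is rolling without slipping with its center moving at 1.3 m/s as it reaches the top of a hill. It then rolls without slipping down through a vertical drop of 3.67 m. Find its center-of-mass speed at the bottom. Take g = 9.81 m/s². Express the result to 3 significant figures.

Here I = 0.3MR², so the shape factor k = I/(MR²) = 0.3.
Pure rolling means v = ωR; then KE = ½Mv² + ½I(v/R)² = ½(1+k)Mv² = (13/20)Mv².
Conserving energy between top and bottom: (13/20)Mv² = (13/20)Mv₀² + Mgh, hence v² = v₀² + 2gh/(1+k).
v = √(1.3² + 2×9.81×3.67/1.3) = √57.08 ≈ 7.56 m/s.

v ≈ 7.56 m/s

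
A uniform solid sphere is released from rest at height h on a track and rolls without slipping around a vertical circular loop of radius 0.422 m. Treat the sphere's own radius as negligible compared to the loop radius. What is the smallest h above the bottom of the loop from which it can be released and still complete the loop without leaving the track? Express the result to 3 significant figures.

Here I = (2/5)MR², so the shape factor k = I/(MR²) = 0.4.
At the top, contact is just lost when gravity alone supplies the centripetal force: Mg = Mv_top²/r, i.e. v_top² = gr.
With ω = v/R, the kinetic energy at speed v is ½(1+k)Mv² = (7/10)Mv².
Energy conservation from release (height h) to the top (height 2r): Mgh = Mg(2r) + (7/10)M·gr.
Thus h_min = 2r + (1+k)r/2 = r(2 + 1.4/2) = 0.422 × 2.7 ≈ 1.14 m.

h_min ≈ 1.14 m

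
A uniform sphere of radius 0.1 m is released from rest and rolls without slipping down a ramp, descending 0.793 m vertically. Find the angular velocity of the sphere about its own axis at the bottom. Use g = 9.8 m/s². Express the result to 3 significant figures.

ω ≈ 33.3 rad/s

With I = (2/5)MR², the ratio k = I/(MR²) is 0.4.
Since it rolls without slipping, ω = v/R and KE = ½Mv² + ½Iω² = ½(1+k)Mv² = (7/10)Mv².
Energy conservation Mgh = ½(1+k)Mv² gives v = √(2gh/(1+k)) = √(2 × 9.8 × 0.793 / 1.4) = 3.332 m/s.
Then ω = v/R = 3.332 / 0.1 ≈ 33.3 rad/s.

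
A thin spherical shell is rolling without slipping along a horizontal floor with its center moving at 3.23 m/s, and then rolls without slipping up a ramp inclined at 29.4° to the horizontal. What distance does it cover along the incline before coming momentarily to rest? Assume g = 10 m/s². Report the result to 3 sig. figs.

d ≈ 1.77 m

With I = (2/3)MR², the ratio k = I/(MR²) is 2/3.
Since it rolls without slipping, ω = v/R and KE = ½Mv² + ½Iω² = ½(1+k)Mv² = (5/6)Mv².
Setting this equal to Mgh gives the vertical rise h = (1+k)v₀²/(2g) = 1.667×3.23²/(2×10) = 0.8694 m.
Along the incline, d = h/sinθ = 0.8694/sin29.4° ≈ 1.77 m.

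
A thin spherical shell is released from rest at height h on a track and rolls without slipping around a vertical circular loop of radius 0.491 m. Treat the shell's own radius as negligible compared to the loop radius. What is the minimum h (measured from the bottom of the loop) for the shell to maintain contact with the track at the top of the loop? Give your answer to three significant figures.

With I = (2/3)MR², the ratio k = I/(MR²) is 2/3.
At the top of the loop, the minimum-contact condition is Mg = Mv_top²/r, so v_top² = gr.
With ω = v/R, the kinetic energy at speed v is ½(1+k)Mv² = (5/6)Mv².
Energy conservation from release (height h) to the top (height 2r): Mgh = Mg(2r) + (5/6)M·gr.
Thus h_min = 2r + (1+k)r/2 = r(2 + 1.667/2) = 0.491 × 2.833 ≈ 1.39 m.

h_min ≈ 1.39 m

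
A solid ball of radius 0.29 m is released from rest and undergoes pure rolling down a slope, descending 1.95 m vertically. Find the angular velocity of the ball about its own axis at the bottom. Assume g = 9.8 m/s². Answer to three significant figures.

The moment of inertia is (2/5)MR², giving k ≡ I/(MR²) = 0.4.
The rolling condition ω = v/R makes the rotational term ½I(v/R)² = ½kMv², so KE_total = ½(1+k)Mv² = (7/10)Mv².
Energy conservation Mgh = ½(1+k)Mv² gives v = √(2gh/(1+k)) = √(2 × 9.8 × 1.95 / 1.4) = 5.225 m/s.
The angular speed follows from ω = v/R = 5.225/0.29 ≈ 18.0 rad/s.

ω ≈ 18.0 rad/s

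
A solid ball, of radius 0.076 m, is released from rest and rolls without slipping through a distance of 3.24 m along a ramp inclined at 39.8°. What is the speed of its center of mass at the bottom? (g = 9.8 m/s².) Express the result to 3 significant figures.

For this body I = (2/5)MR², i.e. k = I/(MR²) = 0.4.
The rolling condition ω = v/R makes the rotational term ½I(v/R)² = ½kMv², so KE_total = ½(1+k)Mv² = (7/10)Mv².
The vertical drop is h = L sinθ = 3.24 × sin39.8° = 2.074 m.
Energy conservation: Mgh = (7/10)Mv², so v = √(2gh/(1+k)) = √(2 × 9.8 × 2.074 / 1.4) ≈ 5.39 m/s.

v ≈ 5.39 m/s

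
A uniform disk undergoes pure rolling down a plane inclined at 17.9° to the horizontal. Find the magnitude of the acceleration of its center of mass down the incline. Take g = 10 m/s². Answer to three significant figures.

a ≈ 2.05 m/s²

With I = (1/2)MR², the ratio k = I/(MR²) is 0.5.
Translational: Mg sinθ − f = Ma. Rotational about the CM: fR = Iα = kMRa, so f = kMa.
Eliminating f: Mg sinθ = (1+k)Ma, so a = g sinθ/(1+k) = 10 × sin17.9° / 1.5 ≈ 2.05 m/s².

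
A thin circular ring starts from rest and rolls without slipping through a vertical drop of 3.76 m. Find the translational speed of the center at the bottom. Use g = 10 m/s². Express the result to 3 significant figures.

v ≈ 6.13 m/s

With I = MR², the ratio k = I/(MR²) is 1.
Pure rolling means v = ωR; then KE = ½Mv² + ½I(v/R)² = ½(1+k)Mv² = Mv².
Energy conservation: Mgh = Mv², so v = √(2gh/(1+k)) = √(2 × 10 × 3.76 / 2) ≈ 6.13 m/s.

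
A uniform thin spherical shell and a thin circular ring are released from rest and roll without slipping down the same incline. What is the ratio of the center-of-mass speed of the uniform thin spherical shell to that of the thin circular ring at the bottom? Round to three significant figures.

Each satisfies Mgh = ½(1+k)Mv² with k = I/(MR²), so v ∝ 1/√(1+k).
For the uniform thin spherical shell k = 2/3; for the thin circular ring k = 1.
v₁/v₂ = √((1+k₂)/(1+k₁)) = √(2/1.667) ≈ 1.10.

v_ratio ≈ 1.10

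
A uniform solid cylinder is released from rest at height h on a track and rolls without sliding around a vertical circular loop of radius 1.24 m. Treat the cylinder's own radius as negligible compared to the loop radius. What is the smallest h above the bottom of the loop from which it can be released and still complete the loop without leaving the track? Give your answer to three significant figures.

The moment of inertia is (1/2)MR², giving k ≡ I/(MR²) = 0.5.
At the top, contact is just lost when gravity alone supplies the centripetal force: Mg = Mv_top²/r, i.e. v_top² = gr.
With ω = v/R, the kinetic energy at speed v is ½(1+k)Mv² = (3/4)Mv².
Energy conservation from release (height h) to the top (height 2r): Mgh = Mg(2r) + (3/4)M·gr.
Thus h_min = 2r + (1+k)r/2 = r(2 + 1.5/2) = 1.24 × 2.75 ≈ 3.41 m.

h_min ≈ 3.41 m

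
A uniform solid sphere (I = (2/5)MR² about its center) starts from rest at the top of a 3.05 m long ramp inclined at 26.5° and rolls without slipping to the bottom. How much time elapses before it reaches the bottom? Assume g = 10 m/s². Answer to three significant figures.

The moment of inertia is (2/5)MR², giving k ≡ I/(MR²) = 0.4.
Newton's second law down the slope: Mg sinθ − f = Ma. The torque equation fR = Iα (with α = a/R) gives f = kMa.
Hence a = g sinθ/(1+k) = 10×sin26.5°/1.4 = 3.187 m/s².
With constant a from rest, t = √(2L/a) = √(2·3.05/3.187) ≈ 1.38 s.

t ≈ 1.38 s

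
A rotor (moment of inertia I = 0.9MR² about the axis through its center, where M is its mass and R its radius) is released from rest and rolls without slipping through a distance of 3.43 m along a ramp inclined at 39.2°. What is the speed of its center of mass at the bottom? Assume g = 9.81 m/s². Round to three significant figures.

v ≈ 4.73 m/s

The moment of inertia is 0.9MR², giving k ≡ I/(MR²) = 0.9.
Rolling without slipping gives ω = v/R, so the total kinetic energy is ½Mv² + ½Iω² = ½(1+k)Mv² = (19/20)Mv².
The vertical drop is h = L sinθ = 3.43 × sin39.2° = 2.168 m.
Setting Mgh = (19/20)Mv² gives v = √(2gh/(1+k)) = √(2·9.81·2.168/1.9) ≈ 4.73 m/s.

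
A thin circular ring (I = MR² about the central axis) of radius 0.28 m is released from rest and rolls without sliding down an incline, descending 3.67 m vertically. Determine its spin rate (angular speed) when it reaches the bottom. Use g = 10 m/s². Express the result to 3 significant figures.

ω ≈ 21.6 rad/s

For this body I = MR², i.e. k = I/(MR²) = 1.
Rolling without slipping gives ω = v/R, so the total kinetic energy is ½Mv² + ½Iω² = ½(1+k)Mv² = Mv².
Energy conservation Mgh = ½(1+k)Mv² gives v = √(2gh/(1+k)) = √(2 × 10 × 3.67 / 2) = 6.058 m/s.
The angular speed follows from ω = v/R = 6.058/0.28 ≈ 21.6 rad/s.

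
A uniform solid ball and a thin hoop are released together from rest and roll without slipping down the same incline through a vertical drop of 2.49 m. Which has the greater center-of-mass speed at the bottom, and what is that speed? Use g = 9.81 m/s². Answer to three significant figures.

For rolling without slipping, Mgh = ½(1+k)Mv² where k = I/(MR²), so v = √(2gh/(1+k)).
Uniform solid ball: k = 0.4, giving v = √(2×9.81×2.49/1.4) = 5.907 m/s.
Thin hoop: k = 1, giving v = √(2×9.81×2.49/2) = 4.942 m/s.
The smaller k wins: the uniform solid ball, at ≈ 5.91 m/s.

the uniform solid ball, at v ≈ 5.91 m/s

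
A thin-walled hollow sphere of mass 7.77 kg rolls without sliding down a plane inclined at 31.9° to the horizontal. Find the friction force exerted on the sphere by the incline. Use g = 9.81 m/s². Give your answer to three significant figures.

f ≈ 16.1 N

For this body I = (2/3)MR², i.e. k = I/(MR²) = 2/3.
Along the incline Mg sinθ − f = Ma, and torque about the center fR = Iα = kMR²(a/R) gives f = kMa.
Combining, a = g sinθ/(1+k) and f = kMa = kMg sinθ/(1+k).
f = (2/3) × 7.77 × 9.81 × sin31.9° / 1.667 ≈ 16.1 N.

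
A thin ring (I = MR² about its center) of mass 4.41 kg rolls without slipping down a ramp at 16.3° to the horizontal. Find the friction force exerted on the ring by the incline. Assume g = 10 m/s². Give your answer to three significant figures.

The moment of inertia is MR², giving k ≡ I/(MR²) = 1.
Along the incline Mg sinθ − f = Ma, and torque about the center fR = Iα = kMR²(a/R) gives f = kMa.
Combining, a = g sinθ/(1+k) and f = kMa = kMg sinθ/(1+k).
f = 1 × 4.41 × 10 × sin16.3° / 2 ≈ 6.19 N.

f ≈ 6.19 N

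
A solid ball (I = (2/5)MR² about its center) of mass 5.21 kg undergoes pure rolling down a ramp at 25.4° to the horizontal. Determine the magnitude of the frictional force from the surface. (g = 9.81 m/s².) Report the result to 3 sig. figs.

For this body I = (2/5)MR², i.e. k = I/(MR²) = 0.4.
Translational: Mg sinθ − f = Ma. Rotational about the CM: fR = Iα = kMRa, so f = kMa.
Combining, a = g sinθ/(1+k) and f = kMa = kMg sinθ/(1+k).
f = 0.4 × 5.21 × 9.81 × sin25.4° / 1.4 ≈ 6.26 N.

f ≈ 6.26 N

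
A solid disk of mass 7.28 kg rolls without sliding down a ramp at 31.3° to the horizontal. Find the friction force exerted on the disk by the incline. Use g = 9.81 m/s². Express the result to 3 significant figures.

Here I = (1/2)MR², so the shape factor k = I/(MR²) = 0.5.
Along the incline Mg sinθ − f = Ma, and torque about the center fR = Iα = kMR²(a/R) gives f = kMa.
Combining, a = g sinθ/(1+k) and f = kMa = kMg sinθ/(1+k).
f = 0.5 × 7.28 × 9.81 × sin31.3° / 1.5 ≈ 12.4 N.

f ≈ 12.4 N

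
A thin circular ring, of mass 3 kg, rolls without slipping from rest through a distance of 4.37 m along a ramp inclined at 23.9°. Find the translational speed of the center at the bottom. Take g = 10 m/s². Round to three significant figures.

For this body I = MR², i.e. k = I/(MR²) = 1.
Pure rolling means v = ωR; then KE = ½Mv² + ½I(v/R)² = ½(1+k)Mv² = Mv².
The vertical drop is h = L sinθ = 4.37 × sin23.9° = 1.77 m.
Setting Mgh = Mv² gives v = √(2gh/(1+k)) = √(2·10·1.77/2) ≈ 4.21 m/s.

v ≈ 4.21 m/s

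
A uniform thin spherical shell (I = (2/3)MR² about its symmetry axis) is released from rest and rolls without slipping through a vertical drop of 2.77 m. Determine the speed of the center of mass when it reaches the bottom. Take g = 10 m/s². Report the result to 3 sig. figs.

With I = (2/3)MR², the ratio k = I/(MR²) is 2/3.
Rolling without slipping gives ω = v/R, so the total kinetic energy is ½Mv² + ½Iω² = ½(1+k)Mv² = (5/6)Mv².
Energy conservation: Mgh = (5/6)Mv², so v = √(2gh/(1+k)) = √(2 × 10 × 2.77 / 1.667) ≈ 5.77 m/s.

v ≈ 5.77 m/s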